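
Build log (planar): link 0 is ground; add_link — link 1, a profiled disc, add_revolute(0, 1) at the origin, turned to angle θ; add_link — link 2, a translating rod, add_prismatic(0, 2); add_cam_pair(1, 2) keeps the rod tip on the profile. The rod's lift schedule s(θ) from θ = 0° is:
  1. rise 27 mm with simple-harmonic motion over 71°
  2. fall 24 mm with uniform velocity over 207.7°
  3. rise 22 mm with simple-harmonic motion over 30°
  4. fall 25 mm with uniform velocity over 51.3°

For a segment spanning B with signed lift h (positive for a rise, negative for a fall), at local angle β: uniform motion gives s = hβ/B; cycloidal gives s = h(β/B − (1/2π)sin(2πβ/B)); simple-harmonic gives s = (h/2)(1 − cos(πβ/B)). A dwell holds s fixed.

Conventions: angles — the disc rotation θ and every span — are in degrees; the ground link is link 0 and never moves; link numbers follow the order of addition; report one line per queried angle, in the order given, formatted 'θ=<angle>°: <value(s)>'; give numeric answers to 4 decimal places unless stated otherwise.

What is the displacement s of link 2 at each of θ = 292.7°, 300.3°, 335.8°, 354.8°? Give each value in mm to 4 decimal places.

seg 1 [0°–71°] simple-harmonic, h=27: full span → s += 27 → s = 27.0000
seg 2 [71°–278.7°] uniform, h=-24: full span → s += -24 → s = 3.0000
seg 3 [278.7°–308.7°] simple-harmonic, h=22: θ=292.7° here. β=14, B=30. 22/2·(1 − cos(π·0.4667)) = 9.8502 → s = 12.8502
seg 3 [278.7°–308.7°] simple-harmonic, h=22: θ=300.3° here. β=21.6, B=30. 22/2·(1 − cos(π·0.7200)) = 18.0117 → s = 21.0117
seg 3 [278.7°–308.7°] simple-harmonic, h=22: full span → s += 22 → s = 25.0000
seg 4 [308.7°–360°] uniform, h=-25: θ=335.8° here. β=27.1, B=51.3. -25·27.1/51.3 = -13.2066 → s = 11.7934
seg 4 [308.7°–360°] uniform, h=-25: θ=354.8° here. β=46.1, B=51.3. -25·46.1/51.3 = -22.4659 → s = 2.5341

θ=292.7°: 12.8502
θ=300.3°: 21.0117
θ=335.8°: 11.7934
θ=354.8°: 2.5341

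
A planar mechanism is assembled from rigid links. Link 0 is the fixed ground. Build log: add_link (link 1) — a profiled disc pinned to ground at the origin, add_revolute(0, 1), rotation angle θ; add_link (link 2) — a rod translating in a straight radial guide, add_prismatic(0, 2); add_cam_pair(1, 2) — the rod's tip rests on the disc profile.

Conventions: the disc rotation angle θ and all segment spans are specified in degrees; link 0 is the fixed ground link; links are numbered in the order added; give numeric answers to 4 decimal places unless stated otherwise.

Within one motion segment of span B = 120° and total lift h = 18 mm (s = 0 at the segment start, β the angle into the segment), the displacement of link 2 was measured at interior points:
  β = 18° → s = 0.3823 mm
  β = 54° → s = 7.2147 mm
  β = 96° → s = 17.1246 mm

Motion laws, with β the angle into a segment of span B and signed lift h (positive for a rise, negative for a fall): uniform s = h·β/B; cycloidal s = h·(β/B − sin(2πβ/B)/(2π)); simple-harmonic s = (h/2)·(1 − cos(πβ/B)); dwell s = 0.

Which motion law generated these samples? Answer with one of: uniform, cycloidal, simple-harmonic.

candidates at β/B = r: uniform s = h·r (linear in β); cycloidal s = h·(r − sin(2πr)/(2π)); simple-harmonic s = (h/2)(1 − cos(πr))
β=18°: printed 0.3823 | uniform 2.7000, cycloidal 0.3823, simple-harmonic 0.9809
β=54°: printed 7.2147 | uniform 8.1000, cycloidal 7.2147, simple-harmonic 7.5921
β=96°: printed 17.1246 | uniform 14.4000, cycloidal 17.1246, simple-harmonic 16.2812
only one law matches every sample → cycloidal

cycloidal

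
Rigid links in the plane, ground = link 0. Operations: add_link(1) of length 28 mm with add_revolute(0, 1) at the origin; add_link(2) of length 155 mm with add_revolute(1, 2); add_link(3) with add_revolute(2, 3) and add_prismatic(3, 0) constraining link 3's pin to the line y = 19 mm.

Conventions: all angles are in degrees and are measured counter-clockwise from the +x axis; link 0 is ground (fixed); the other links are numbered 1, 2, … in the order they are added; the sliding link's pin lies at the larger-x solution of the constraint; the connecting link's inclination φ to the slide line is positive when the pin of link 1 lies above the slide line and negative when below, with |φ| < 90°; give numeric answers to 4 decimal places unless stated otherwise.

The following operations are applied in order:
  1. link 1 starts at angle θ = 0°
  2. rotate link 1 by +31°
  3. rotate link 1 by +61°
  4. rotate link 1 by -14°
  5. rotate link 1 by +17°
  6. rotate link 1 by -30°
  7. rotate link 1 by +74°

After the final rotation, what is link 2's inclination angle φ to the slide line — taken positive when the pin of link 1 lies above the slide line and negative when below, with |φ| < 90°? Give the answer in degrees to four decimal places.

geometry: r = 28 mm, L = 155 mm, e = 19 mm; θ starts at 0°
rotate link 1 by +31°: θ ← 0° +31° = 31°
rotate link 1 by +61°: θ ← 31° +61° = 92°
rotate link 1 by -14°: θ ← 92° -14° = 78°
rotate link 1 by +17°: θ ← 78° +17° = 95°
rotate link 1 by -30°: θ ← 95° -30° = 65°
rotate link 1 by +74°: θ ← 65° +74° = 139°
h = r sin θ − e = 18.369653 − 19 = -0.630347
sin φ = h / L = -0.630347 / 155 = -0.00406676
φ = arcsin(-0.00406676) = -0.233009°

-0.2330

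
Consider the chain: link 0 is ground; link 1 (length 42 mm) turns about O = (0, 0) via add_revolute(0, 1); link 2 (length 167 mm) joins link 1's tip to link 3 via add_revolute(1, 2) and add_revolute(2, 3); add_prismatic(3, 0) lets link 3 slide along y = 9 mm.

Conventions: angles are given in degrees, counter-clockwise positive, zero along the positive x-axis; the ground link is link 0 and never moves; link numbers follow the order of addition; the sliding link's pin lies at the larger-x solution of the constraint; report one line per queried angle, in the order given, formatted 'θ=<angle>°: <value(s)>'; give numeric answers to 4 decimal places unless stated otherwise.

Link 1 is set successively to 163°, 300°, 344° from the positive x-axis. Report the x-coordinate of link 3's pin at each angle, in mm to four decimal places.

geometry: r = 42 mm, L = 167 mm, e = 9 mm
θ=163°: crank pin P = (r cos θ, r sin θ) = (-40.164800, 12.279612)
θ=163°: h = r sin θ − e = 12.279612 − 9 = 3.279612
θ=163°: x = r cos θ + √(L² − h²) = -40.164800 + 166.967794 = 126.802994
θ=300°: crank pin P = (r cos θ, r sin θ) = (21.000000, -36.373067)
θ=300°: h = r sin θ − e = -36.373067 − 9 = -45.373067
θ=300°: x = r cos θ + √(L² − h²) = 21.000000 + 160.718029 = 181.718029
θ=344°: crank pin P = (r cos θ, r sin θ) = (40.372991, -11.576769)
θ=344°: h = r sin θ − e = -11.576769 − 9 = -20.576769
θ=344°: x = r cos θ + √(L² − h²) = 40.372991 + 165.727477 = 206.100468

θ=163°: 126.8030
θ=300°: 181.7180
θ=344°: 206.1005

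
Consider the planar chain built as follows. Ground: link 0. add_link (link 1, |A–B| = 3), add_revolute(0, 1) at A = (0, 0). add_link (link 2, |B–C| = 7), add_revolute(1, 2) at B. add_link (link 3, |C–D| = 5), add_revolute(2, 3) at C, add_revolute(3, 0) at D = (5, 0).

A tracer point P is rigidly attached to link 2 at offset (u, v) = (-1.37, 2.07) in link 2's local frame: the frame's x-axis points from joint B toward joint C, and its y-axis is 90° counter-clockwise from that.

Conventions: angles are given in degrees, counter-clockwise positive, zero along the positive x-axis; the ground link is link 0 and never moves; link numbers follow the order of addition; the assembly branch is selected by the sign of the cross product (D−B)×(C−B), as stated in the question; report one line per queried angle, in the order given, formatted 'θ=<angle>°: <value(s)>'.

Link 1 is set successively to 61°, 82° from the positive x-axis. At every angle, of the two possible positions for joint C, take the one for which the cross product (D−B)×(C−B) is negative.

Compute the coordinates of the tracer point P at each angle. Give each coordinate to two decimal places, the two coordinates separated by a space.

A=(0,0), D=(5.00,0)
θ=61°: B = A + 3.00·(cos61°, sin61°) = (1.4544, 2.6239)
θ=61°: |BD| = 4.4109
θ=61°: circle(B,7.00) ∩ circle(D,5.00): a=4.9260, h=4.9734
θ=61°:   candidates: C₊=(8.3726,3.6913) cross=21.937; C₋=(2.4556,-4.3042) cross=-21.937
θ=61°:   branch - wants cross < 0 → take C=(2.4556,-4.3042) (cross=-21.937)
θ=61°: ex = (C−B)/|BC| = (0.1430,-0.9897); ey = (0.9897,0.1430)
θ=61°: P = B + -1.37·ex + 2.07·ey = (3.3072,4.2758)
θ=82°: B = A + 3.00·(cos82°, sin82°) = (0.4175, 2.9708)
θ=82°: |BD| = 5.4612
θ=82°: circle(B,7.00) ∩ circle(D,5.00): a=4.9279, h=4.9715
θ=82°:   candidates: C₊=(7.2569,4.4616) cross=27.150; C₋=(1.8481,-3.8814) cross=-27.150
θ=82°:   branch - wants cross < 0 → take C=(1.8481,-3.8814) (cross=-27.150)
θ=82°: ex = (C−B)/|BC| = (0.2044,-0.9789); ey = (0.9789,0.2044)
θ=82°: P = B + -1.37·ex + 2.07·ey = (2.1638,4.7349)

θ=61°: 3.31 4.28
θ=82°: 2.16 4.73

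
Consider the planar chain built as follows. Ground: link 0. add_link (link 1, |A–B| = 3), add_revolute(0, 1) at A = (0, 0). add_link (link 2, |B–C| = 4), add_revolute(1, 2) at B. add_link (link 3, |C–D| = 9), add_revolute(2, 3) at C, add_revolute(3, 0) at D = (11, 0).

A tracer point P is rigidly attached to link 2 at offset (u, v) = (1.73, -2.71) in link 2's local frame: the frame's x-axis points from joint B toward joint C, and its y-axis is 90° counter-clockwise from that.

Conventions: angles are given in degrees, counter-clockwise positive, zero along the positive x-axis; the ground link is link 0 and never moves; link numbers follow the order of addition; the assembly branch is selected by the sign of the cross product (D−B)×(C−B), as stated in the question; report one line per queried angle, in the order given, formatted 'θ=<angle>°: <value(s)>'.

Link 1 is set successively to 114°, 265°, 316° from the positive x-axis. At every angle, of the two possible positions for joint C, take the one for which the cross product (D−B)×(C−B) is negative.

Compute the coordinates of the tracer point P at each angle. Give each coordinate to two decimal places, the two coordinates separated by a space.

A=(0,0), D=(11.00,0)
θ=114°: B = A + 3.00·(cos114°, sin114°) = (-1.2202, 2.7406)
θ=114°: |BD| = 12.5238
θ=114°: circle(B,4.00) ∩ circle(D,9.00): a=3.6668, h=1.5983
θ=114°:   candidates: C₊=(2.7075,3.4977) cross=20.016; C₋=(2.0080,0.3787) cross=-20.016
θ=114°:   branch - wants cross < 0 → take C=(2.0080,0.3787) (cross=-20.016)
θ=114°: ex = (C−B)/|BC| = (0.8070,-0.5905); ey = (0.5905,0.8070)
θ=114°: P = B + 1.73·ex + -2.71·ey = (-1.4242,-0.4680)
θ=265°: B = A + 3.00·(cos265°, sin265°) = (-0.2615, -2.9886)
θ=265°: |BD| = 11.6513
θ=265°: circle(B,4.00) ∩ circle(D,9.00): a=3.0362, h=2.6041
θ=265°:   candidates: C₊=(2.0052,0.3072) cross=30.341; C₋=(3.3411,-4.7267) cross=-30.341
θ=265°:   branch - wants cross < 0 → take C=(3.3411,-4.7267) (cross=-30.341)
θ=265°: ex = (C−B)/|BC| = (0.9007,-0.4345); ey = (0.4345,0.9007)
θ=265°: P = B + 1.73·ex + -2.71·ey = (0.1191,-6.1811)
θ=316°: B = A + 3.00·(cos316°, sin316°) = (2.1580, -2.0840)
θ=316°: |BD| = 9.0842
θ=316°: circle(B,4.00) ∩ circle(D,9.00): a=0.9645, h=3.8820
θ=316°:   candidates: C₊=(2.2063,1.9157) cross=35.265; C₋=(3.9873,-5.6412) cross=-35.265
θ=316°:   branch - wants cross < 0 → take C=(3.9873,-5.6412) (cross=-35.265)
θ=316°: ex = (C−B)/|BC| = (0.4573,-0.8893); ey = (0.8893,0.4573)
θ=316°: P = B + 1.73·ex + -2.71·ey = (0.5392,-4.8618)

θ=114°: -1.42 -0.47
θ=265°: 0.12 -6.18
θ=316°: 0.54 -4.86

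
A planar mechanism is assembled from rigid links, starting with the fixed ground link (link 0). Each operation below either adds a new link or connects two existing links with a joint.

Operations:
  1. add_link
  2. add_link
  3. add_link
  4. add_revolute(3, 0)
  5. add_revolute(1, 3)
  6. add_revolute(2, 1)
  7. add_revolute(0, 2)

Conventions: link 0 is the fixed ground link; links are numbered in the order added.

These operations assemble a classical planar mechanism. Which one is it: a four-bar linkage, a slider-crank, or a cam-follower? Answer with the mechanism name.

links: 4 (incl. ground); joints: 4 revolute, 0 prismatic, 0 higher (cam) pair, forming one closed loop
4 links in a single 4R loop → four-bar linkage

four-bar linkage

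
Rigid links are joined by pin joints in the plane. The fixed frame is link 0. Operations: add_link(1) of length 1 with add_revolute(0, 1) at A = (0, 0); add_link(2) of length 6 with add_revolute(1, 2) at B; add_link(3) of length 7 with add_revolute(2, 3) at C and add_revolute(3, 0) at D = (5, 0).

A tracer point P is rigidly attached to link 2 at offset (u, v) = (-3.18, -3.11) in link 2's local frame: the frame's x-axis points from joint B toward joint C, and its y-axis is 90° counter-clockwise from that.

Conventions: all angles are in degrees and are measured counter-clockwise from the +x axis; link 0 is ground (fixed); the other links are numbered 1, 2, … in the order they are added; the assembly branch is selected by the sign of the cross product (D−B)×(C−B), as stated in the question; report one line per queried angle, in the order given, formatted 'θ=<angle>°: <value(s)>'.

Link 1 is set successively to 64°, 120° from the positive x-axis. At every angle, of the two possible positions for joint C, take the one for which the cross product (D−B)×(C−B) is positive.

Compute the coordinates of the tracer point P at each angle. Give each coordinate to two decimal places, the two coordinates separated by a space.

A=(0,0), D=(5.00,0)
θ=64°: B = A + 1.00·(cos64°, sin64°) = (0.4384, 0.8988)
θ=64°: |BD| = 4.6493
θ=64°: circle(B,6.00) ∩ circle(D,7.00): a=0.9266, h=5.9280
θ=64°:   candidates: C₊=(2.4935,6.5359) cross=27.561; C₋=(0.2015,-5.0965) cross=-27.561
θ=64°:   branch + wants cross > 0 → take C=(2.4935,6.5359) (cross=27.561)
θ=64°: ex = (C−B)/|BC| = (0.3425,0.9395); ey = (-0.9395,0.3425)
θ=64°: P = B + -3.18·ex + -3.11·ey = (2.2710,-3.1541)
θ=120°: B = A + 1.00·(cos120°, sin120°) = (-0.5000, 0.8660)
θ=120°: |BD| = 5.5678
θ=120°: circle(B,6.00) ∩ circle(D,7.00): a=1.6164, h=5.7782
θ=120°:   candidates: C₊=(1.9955,6.3224) cross=32.171; C₋=(0.1980,-5.0932) cross=-32.171
θ=120°:   branch + wants cross > 0 → take C=(1.9955,6.3224) (cross=32.171)
θ=120°: ex = (C−B)/|BC| = (0.4159,0.9094); ey = (-0.9094,0.4159)
θ=120°: P = B + -3.18·ex + -3.11·ey = (1.0056,-3.3194)

θ=64°: 2.27 -3.15
θ=120°: 1.01 -3.32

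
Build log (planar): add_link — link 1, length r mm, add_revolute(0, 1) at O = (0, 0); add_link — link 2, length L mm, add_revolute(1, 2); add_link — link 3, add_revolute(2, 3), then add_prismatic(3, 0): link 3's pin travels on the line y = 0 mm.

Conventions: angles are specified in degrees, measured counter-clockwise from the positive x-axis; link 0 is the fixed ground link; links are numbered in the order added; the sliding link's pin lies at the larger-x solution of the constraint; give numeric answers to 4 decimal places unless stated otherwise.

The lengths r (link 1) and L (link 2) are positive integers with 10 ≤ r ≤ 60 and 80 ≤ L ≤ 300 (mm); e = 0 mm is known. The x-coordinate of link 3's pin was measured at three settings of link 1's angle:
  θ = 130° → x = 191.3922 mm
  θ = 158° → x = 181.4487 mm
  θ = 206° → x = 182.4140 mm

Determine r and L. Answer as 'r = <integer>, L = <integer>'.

constraint per measurement: (x − r cos θ)² + (r sin θ − e)² = L²
subtracting the θ₁ and θ₂ equations cancels the r² and L² terms:
r = (x₁² − x₂²) / (2[(x₁cos θ₁ + e sin θ₁) − (x₂cos θ₂ + e sin θ₂)]) = 40.9998 → r = 41
L² = (x₁ − r cos θ₁)² + (r sin θ₁ − e)² = 48399.9861 → L = 220.0000 → L = 220
check at θ₃=206°: x = 182.4140 (printed 182.4140) ✓

r = 41, L = 220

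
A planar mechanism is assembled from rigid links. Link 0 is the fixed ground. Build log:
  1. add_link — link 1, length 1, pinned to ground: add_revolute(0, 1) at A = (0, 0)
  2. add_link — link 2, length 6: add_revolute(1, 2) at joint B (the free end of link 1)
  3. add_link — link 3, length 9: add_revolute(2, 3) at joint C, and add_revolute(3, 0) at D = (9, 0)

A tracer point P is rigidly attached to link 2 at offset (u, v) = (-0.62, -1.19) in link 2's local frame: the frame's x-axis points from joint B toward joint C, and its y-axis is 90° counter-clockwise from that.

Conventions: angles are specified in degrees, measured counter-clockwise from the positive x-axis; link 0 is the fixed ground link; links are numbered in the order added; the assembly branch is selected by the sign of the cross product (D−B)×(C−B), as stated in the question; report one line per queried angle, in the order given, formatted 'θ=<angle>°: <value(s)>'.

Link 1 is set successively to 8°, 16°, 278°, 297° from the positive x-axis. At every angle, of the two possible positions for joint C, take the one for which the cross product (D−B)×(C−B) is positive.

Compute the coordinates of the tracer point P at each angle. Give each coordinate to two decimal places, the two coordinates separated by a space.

A=(0,0), D=(9.00,0)
θ=8°: B = A + 1.00·(cos8°, sin8°) = (0.9903, 0.1392)
θ=8°: |BD| = 8.0109
θ=8°: circle(B,6.00) ∩ circle(D,9.00): a=1.1968, h=5.8794
θ=8°:   candidates: C₊=(2.2890,5.9969) cross=47.100; C₋=(2.0848,-5.7602) cross=-47.100
θ=8°:   branch + wants cross > 0 → take C=(2.2890,5.9969) (cross=47.100)
θ=8°: ex = (C−B)/|BC| = (0.2165,0.9763); ey = (-0.9763,0.2165)
θ=8°: P = B + -0.62·ex + -1.19·ey = (2.0178,-0.7237)
θ=16°: B = A + 1.00·(cos16°, sin16°) = (0.9613, 0.2756)
θ=16°: |BD| = 8.0435
θ=16°: circle(B,6.00) ∩ circle(D,9.00): a=1.2244, h=5.8737
θ=16°:   candidates: C₊=(2.3863,6.1040) cross=47.245; C₋=(1.9837,-5.6366) cross=-47.245
θ=16°:   branch + wants cross > 0 → take C=(2.3863,6.1040) (cross=47.245)
θ=16°: ex = (C−B)/|BC| = (0.2375,0.9714); ey = (-0.9714,0.2375)
θ=16°: P = B + -0.62·ex + -1.19·ey = (1.9700,-0.6092)
θ=278°: B = A + 1.00·(cos278°, sin278°) = (0.1392, -0.9903)
θ=278°: |BD| = 8.9160
θ=278°: circle(B,6.00) ∩ circle(D,9.00): a=1.9344, h=5.6796
θ=278°:   candidates: C₊=(1.4308,4.8691) cross=50.639; C₋=(2.6925,-6.4199) cross=-50.639
θ=278°:   branch + wants cross > 0 → take C=(1.4308,4.8691) (cross=50.639)
θ=278°: ex = (C−B)/|BC| = (0.2153,0.9766); ey = (-0.9766,0.2153)
θ=278°: P = B + -0.62·ex + -1.19·ey = (1.1678,-1.8519)
θ=297°: B = A + 1.00·(cos297°, sin297°) = (0.4540, -0.8910)
θ=297°: |BD| = 8.5923
θ=297°: circle(B,6.00) ∩ circle(D,9.00): a=1.6776, h=5.7607
θ=297°:   candidates: C₊=(1.5251,5.0126) cross=49.498; C₋=(2.7199,-6.4467) cross=-49.498
θ=297°:   branch + wants cross > 0 → take C=(1.5251,5.0126) (cross=49.498)
θ=297°: ex = (C−B)/|BC| = (0.1785,0.9839); ey = (-0.9839,0.1785)
θ=297°: P = B + -0.62·ex + -1.19·ey = (1.5142,-1.7135)

θ=8°: 2.02 -0.72
θ=16°: 1.97 -0.61
θ=278°: 1.17 -1.85
θ=297°: 1.51 -1.71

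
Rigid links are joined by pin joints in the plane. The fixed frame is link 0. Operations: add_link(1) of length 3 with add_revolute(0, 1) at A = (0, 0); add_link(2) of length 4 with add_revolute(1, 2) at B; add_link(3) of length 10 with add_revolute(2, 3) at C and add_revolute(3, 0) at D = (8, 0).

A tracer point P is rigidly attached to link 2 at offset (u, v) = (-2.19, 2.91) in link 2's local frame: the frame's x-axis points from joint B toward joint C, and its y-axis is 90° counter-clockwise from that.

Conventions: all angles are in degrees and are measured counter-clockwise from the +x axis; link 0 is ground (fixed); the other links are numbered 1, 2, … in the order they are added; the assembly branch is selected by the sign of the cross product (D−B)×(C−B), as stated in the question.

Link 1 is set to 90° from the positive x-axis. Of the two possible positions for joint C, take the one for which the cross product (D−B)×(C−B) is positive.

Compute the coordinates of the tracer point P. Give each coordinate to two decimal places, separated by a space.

A=(0,0), D=(8.00,0)
B = A + 3.00·(cos90°, sin90°) = (0.0000, 3.0000)
|BD| = 8.5440
circle(B,4.00) ∩ circle(D,10.00): a=-0.6437, h=3.9479
  candidates: C₊=(0.7834,6.9225) cross=33.731; C₋=(-1.9889,-0.4705) cross=-33.731
  branch + wants cross > 0 → take C=(0.7834,6.9225) (cross=33.731)
ex = (C−B)/|BC| = (0.1959,0.9806); ey = (-0.9806,0.1959)
P = B + -2.19·ex + 2.91·ey = (-3.2826,1.4224)

-3.28 1.42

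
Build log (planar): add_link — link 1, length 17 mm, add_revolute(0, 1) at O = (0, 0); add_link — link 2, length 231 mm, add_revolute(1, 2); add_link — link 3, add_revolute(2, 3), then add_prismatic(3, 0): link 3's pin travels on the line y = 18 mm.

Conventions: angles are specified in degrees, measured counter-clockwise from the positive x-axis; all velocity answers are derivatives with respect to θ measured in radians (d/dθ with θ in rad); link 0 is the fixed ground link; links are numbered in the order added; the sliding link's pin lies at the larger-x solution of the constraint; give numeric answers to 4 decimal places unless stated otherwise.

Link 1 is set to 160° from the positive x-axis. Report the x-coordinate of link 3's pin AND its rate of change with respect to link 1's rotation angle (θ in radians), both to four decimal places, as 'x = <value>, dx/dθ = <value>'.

geometry: r = 17 mm, L = 231 mm, e = 18 mm
crank pin P = (r cos θ, r sin θ) = (-15.974775, 5.814342)
h = r sin θ − e = 5.814342 − 18 = -12.185658
x = r cos θ + √(L² − h²) = -15.974775 + 230.678369 = 214.703594
dx/dθ = −r sin θ − h·r cos θ/√(L² − h²) (θ in radians; h = -12.185658) = -6.658215

x = 214.7036, dx/dθ = -6.6582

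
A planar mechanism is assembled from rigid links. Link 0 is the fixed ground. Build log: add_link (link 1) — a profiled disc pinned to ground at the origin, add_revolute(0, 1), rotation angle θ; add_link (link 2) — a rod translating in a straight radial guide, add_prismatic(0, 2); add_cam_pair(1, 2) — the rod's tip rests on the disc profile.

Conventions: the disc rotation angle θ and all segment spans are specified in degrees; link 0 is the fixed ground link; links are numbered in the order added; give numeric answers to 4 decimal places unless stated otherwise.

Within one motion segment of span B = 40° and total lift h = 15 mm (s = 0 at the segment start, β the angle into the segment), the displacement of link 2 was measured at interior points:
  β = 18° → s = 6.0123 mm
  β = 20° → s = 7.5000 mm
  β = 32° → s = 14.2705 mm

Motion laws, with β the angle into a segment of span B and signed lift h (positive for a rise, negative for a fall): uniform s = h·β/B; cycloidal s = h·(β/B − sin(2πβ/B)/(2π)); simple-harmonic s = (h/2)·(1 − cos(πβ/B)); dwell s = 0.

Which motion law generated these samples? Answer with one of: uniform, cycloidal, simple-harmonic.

candidates at β/B = r: uniform s = h·r (linear in β); cycloidal s = h·(r − sin(2πr)/(2π)); simple-harmonic s = (h/2)(1 − cos(πr))
β=18°: printed 6.0123 | uniform 6.7500, cycloidal 6.0123, simple-harmonic 6.3267
β=20°: printed 7.5000 | uniform 7.5000, cycloidal 7.5000, simple-harmonic 7.5000
β=32°: printed 14.2705 | uniform 12.0000, cycloidal 14.2705, simple-harmonic 13.5676
only one law matches every sample → cycloidal

cycloidal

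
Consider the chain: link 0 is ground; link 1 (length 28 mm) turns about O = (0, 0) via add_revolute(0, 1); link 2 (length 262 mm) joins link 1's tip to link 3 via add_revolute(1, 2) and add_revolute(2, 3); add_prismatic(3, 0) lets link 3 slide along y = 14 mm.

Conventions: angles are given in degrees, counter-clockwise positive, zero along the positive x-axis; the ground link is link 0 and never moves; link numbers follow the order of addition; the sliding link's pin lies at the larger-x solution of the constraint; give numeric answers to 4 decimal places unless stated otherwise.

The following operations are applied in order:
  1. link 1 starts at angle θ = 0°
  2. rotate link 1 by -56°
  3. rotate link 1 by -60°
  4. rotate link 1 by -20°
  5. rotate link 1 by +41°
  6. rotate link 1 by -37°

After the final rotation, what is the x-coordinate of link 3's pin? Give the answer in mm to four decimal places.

geometry: r = 28 mm, L = 262 mm, e = 14 mm; θ starts at 0°
rotate link 1 by -56°: θ ← 0° -56° = -56°
rotate link 1 by -60°: θ ← -56° -60° = -116°
rotate link 1 by -20°: θ ← -116° -20° = -136°
rotate link 1 by +41°: θ ← -136° +41° = -95°
rotate link 1 by -37°: θ ← -95° -37° = -132°
crank pin P = (r cos θ, r sin θ) = (-18.735657, -20.808055)
h = r sin θ − e = -20.808055 − 14 = -34.808055
x = r cos θ + √(L² − h²) = -18.735657 + 259.677491 = 240.941834

240.9418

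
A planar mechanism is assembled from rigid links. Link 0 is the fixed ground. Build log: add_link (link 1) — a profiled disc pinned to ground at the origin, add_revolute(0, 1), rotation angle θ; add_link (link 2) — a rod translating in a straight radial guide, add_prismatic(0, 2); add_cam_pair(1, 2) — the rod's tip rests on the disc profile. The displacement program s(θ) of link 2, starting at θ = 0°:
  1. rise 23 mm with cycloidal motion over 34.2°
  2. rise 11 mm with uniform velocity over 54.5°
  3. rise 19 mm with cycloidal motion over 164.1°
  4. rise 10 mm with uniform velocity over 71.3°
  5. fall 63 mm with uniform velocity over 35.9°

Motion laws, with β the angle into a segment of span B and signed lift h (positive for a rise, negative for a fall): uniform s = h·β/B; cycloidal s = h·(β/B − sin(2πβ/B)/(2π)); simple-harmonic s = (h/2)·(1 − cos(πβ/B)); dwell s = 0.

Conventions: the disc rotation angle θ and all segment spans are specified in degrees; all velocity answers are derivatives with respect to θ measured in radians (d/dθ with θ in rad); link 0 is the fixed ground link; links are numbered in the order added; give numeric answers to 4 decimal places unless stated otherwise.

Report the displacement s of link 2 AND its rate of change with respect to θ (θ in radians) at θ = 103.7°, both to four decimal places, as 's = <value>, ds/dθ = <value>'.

seg 1 [0°–34.2°] cycloidal, h=23: full span → s += 23 → s = 23.0000
seg 2 [34.2°–88.7°] uniform, h=11: full span → s += 11 → s = 34.0000
seg 3 [88.7°–252.8°] cycloidal, h=19: θ=103.7° here. β=15, B=164.1. 19·(0.0914 − sin(2π·0.0914)/(2π)) = 0.0939 → s = 34.0939
velocity in seg [88.7°–252.8°] (cycloidal), θ in radians: β = 15° = 0.2618 rad, B = 164.1° = 2.8641 rad; ds/dθ = (h/B)(1 − cos(2πβ/B)) = (19/2.8641)(1 − cos(2π·0.0914)) = 1.064368 mm/rad

s = 34.0939, ds/dθ = 1.0644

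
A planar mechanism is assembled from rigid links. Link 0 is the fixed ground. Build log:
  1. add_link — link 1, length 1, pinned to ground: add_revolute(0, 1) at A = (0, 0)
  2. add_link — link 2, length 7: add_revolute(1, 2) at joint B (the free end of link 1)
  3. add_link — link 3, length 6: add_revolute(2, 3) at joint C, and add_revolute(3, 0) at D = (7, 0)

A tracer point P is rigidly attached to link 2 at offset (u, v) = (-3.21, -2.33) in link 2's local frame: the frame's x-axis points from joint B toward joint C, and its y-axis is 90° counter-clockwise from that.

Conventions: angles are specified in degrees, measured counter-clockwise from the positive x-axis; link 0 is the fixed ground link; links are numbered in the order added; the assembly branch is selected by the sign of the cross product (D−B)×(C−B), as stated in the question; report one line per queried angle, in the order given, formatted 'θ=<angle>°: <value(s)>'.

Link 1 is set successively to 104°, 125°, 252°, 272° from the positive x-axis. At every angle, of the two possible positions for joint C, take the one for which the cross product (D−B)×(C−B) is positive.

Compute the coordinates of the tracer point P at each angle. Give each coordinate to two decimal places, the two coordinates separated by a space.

A=(0,0), D=(7.00,0)
θ=104°: B = A + 1.00·(cos104°, sin104°) = (-0.2419, 0.9703)
θ=104°: |BD| = 7.3066
θ=104°: circle(B,7.00) ∩ circle(D,6.00): a=4.5429, h=5.3256
θ=104°:   candidates: C₊=(4.9680,5.6454) cross=38.912; C₋=(3.5535,-4.9114) cross=-38.912
θ=104°:   branch + wants cross > 0 → take C=(4.9680,5.6454) (cross=38.912)
θ=104°: ex = (C−B)/|BC| = (0.7443,0.6679); ey = (-0.6679,0.7443)
θ=104°: P = B + -3.21·ex + -2.33·ey = (-1.0749,-2.9077)
θ=125°: B = A + 1.00·(cos125°, sin125°) = (-0.5736, 0.8192)
θ=125°: |BD| = 7.6177
θ=125°: circle(B,7.00) ∩ circle(D,6.00): a=4.6621, h=5.2215
θ=125°:   candidates: C₊=(4.6230,5.5091) cross=39.776; C₋=(3.5001,-4.8734) cross=-39.776
θ=125°:   branch + wants cross > 0 → take C=(4.6230,5.5091) (cross=39.776)
θ=125°: ex = (C−B)/|BC| = (0.7424,0.6700); ey = (-0.6700,0.7424)
θ=125°: P = B + -3.21·ex + -2.33·ey = (-1.3955,-3.0612)
θ=252°: B = A + 1.00·(cos252°, sin252°) = (-0.3090, -0.9511)
θ=252°: |BD| = 7.3706
θ=252°: circle(B,7.00) ∩ circle(D,6.00): a=4.5672, h=5.3048
θ=252°:   candidates: C₊=(3.5355,4.8987) cross=39.100; C₋=(4.9045,-5.6222) cross=-39.100
θ=252°:   branch + wants cross > 0 → take C=(3.5355,4.8987) (cross=39.100)
θ=252°: ex = (C−B)/|BC| = (0.5492,0.8357); ey = (-0.8357,0.5492)
θ=252°: P = B + -3.21·ex + -2.33·ey = (-0.1249,-4.9133)
θ=272°: B = A + 1.00·(cos272°, sin272°) = (0.0349, -0.9994)
θ=272°: |BD| = 7.0364
θ=272°: circle(B,7.00) ∩ circle(D,6.00): a=4.4420, h=5.4101
θ=272°:   candidates: C₊=(3.6635,4.9867) cross=38.068; C₋=(5.2002,-5.7237) cross=-38.068
θ=272°:   branch + wants cross > 0 → take C=(3.6635,4.9867) (cross=38.068)
θ=272°: ex = (C−B)/|BC| = (0.5184,0.8552); ey = (-0.8552,0.5184)
θ=272°: P = B + -3.21·ex + -2.33·ey = (0.3635,-4.9522)

θ=104°: -1.07 -2.91
θ=125°: -1.40 -3.06
θ=252°: -0.12 -4.91
θ=272°: 0.36 -4.95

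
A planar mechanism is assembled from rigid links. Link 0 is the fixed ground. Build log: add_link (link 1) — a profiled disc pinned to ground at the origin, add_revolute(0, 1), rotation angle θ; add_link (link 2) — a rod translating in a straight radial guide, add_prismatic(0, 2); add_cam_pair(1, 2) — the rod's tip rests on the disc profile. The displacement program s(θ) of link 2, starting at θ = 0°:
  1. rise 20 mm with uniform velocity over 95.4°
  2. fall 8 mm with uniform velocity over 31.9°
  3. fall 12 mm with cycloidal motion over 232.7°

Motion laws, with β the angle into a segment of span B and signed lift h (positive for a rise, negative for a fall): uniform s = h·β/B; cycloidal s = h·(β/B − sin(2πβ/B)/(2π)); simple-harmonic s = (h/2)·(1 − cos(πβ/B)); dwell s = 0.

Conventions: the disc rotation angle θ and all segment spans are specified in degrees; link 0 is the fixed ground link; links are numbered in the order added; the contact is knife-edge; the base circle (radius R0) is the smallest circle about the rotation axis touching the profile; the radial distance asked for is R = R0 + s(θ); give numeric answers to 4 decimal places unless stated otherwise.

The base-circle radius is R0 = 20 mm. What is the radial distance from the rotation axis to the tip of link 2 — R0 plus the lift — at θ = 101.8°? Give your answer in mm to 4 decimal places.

seg 1 [0°–95.4°] uniform, h=20: full span → s += 20 → s = 20.0000
seg 2 [95.4°–127.3°] uniform, h=-8: θ=101.8° here. β=6.4, B=31.9. -8·6.4/31.9 = -1.6050 → s = 18.3950
R = R0 + s = 20 + 18.3950 = 38.3950

38.3950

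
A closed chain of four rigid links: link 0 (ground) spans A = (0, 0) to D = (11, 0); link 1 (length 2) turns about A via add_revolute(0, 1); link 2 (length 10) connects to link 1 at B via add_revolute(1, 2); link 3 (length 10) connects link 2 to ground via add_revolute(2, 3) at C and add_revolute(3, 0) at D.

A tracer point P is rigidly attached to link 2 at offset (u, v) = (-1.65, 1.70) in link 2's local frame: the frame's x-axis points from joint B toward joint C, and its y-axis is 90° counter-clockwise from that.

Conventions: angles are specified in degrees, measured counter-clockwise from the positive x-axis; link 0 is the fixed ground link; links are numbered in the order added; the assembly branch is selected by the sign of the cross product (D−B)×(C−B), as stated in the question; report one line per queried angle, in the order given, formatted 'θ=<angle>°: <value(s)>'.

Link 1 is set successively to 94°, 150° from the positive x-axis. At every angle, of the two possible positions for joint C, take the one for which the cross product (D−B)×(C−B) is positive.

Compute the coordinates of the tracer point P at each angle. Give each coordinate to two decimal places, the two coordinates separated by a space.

A=(0,0), D=(11.00,0)
θ=94°: B = A + 2.00·(cos94°, sin94°) = (-0.1395, 1.9951)
θ=94°: |BD| = 11.3168
θ=94°: circle(B,10.00) ∩ circle(D,10.00): a=5.6584, h=8.2452
θ=94°:   candidates: C₊=(6.8839,9.1136) cross=93.309; C₋=(3.9766,-7.1185) cross=-93.309
θ=94°:   branch + wants cross > 0 → take C=(6.8839,9.1136) (cross=93.309)
θ=94°: ex = (C−B)/|BC| = (0.7023,0.7118); ey = (-0.7118,0.7023)
θ=94°: P = B + -1.65·ex + 1.70·ey = (-2.5085,2.0146)
θ=150°: B = A + 2.00·(cos150°, sin150°) = (-1.7321, 1.0000)
θ=150°: |BD| = 12.7713
θ=150°: circle(B,10.00) ∩ circle(D,10.00): a=6.3856, h=7.6957
θ=150°:   candidates: C₊=(5.2366,8.1721) cross=98.284; C₋=(4.0314,-7.1721) cross=-98.284
θ=150°:   branch + wants cross > 0 → take C=(5.2366,8.1721) (cross=98.284)
θ=150°: ex = (C−B)/|BC| = (0.6969,0.7172); ey = (-0.7172,0.6969)
θ=150°: P = B + -1.65·ex + 1.70·ey = (-4.1011,1.0013)

θ=94°: -2.51 2.01
θ=150°: -4.10 1.00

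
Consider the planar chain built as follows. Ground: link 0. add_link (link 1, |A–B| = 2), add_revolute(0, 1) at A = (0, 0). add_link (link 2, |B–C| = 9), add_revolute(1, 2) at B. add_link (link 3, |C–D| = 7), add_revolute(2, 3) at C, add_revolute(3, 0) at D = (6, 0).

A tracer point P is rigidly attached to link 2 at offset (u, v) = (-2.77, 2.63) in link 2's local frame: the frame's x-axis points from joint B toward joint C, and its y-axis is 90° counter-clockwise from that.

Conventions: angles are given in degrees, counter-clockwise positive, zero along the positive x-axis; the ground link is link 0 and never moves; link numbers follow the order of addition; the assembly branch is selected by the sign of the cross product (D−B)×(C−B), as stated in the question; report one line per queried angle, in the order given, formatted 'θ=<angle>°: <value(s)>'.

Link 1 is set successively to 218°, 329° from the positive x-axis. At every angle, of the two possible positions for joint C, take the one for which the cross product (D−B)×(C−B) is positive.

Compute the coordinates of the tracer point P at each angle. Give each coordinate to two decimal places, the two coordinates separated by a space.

A=(0,0), D=(6.00,0)
θ=218°: B = A + 2.00·(cos218°, sin218°) = (-1.5760, -1.2313)
θ=218°: |BD| = 7.6754
θ=218°: circle(B,9.00) ∩ circle(D,7.00): a=5.9223, h=6.7769
θ=218°:   candidates: C₊=(3.1824,6.4079) cross=52.016; C₋=(5.3567,-6.9704) cross=-52.016
θ=218°:   branch + wants cross > 0 → take C=(3.1824,6.4079) (cross=52.016)
θ=218°: ex = (C−B)/|BC| = (0.5287,0.8488); ey = (-0.8488,0.5287)
θ=218°: P = B + -2.77·ex + 2.63·ey = (-5.2729,-2.1920)
θ=329°: B = A + 2.00·(cos329°, sin329°) = (1.7143, -1.0301)
θ=329°: |BD| = 4.4077
θ=329°: circle(B,9.00) ∩ circle(D,7.00): a=5.8339, h=6.8532
θ=329°:   candidates: C₊=(5.7851,6.9967) cross=30.207; C₋=(8.9882,-6.3301) cross=-30.207
θ=329°:   branch + wants cross > 0 → take C=(5.7851,6.9967) (cross=30.207)
θ=329°: ex = (C−B)/|BC| = (0.4523,0.8919); ey = (-0.8919,0.4523)
θ=329°: P = B + -2.77·ex + 2.63·ey = (-1.8841,-2.3110)

θ=218°: -5.27 -2.19
θ=329°: -1.88 -2.31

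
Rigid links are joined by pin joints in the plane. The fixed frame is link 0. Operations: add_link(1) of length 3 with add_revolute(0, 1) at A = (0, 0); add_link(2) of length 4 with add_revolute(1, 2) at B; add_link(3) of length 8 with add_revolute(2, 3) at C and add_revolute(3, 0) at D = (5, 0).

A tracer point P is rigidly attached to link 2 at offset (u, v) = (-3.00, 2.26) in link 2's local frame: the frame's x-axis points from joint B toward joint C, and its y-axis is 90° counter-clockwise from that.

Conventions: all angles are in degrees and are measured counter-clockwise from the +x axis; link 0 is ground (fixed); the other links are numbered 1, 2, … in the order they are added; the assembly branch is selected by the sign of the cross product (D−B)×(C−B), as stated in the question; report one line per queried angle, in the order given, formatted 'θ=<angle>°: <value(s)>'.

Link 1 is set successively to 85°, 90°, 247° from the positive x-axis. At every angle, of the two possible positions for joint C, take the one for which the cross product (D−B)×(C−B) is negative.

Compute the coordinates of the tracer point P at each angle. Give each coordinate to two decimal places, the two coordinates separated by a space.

A=(0,0), D=(5.00,0)
θ=85°: B = A + 3.00·(cos85°, sin85°) = (0.2615, 2.9886)
θ=85°: |BD| = 5.6023
θ=85°: circle(B,4.00) ∩ circle(D,8.00): a=-1.4829, h=3.7150
θ=85°:   candidates: C₊=(0.9890,6.9219) cross=20.812; C₋=(-2.9746,0.6374) cross=-20.812
θ=85°:   branch - wants cross < 0 → take C=(-2.9746,0.6374) (cross=-20.812)
θ=85°: ex = (C−B)/|BC| = (-0.8090,-0.5878); ey = (0.5878,-0.8090)
θ=85°: P = B + -3.00·ex + 2.26·ey = (4.0169,2.9236)
θ=90°: B = A + 3.00·(cos90°, sin90°) = (0.0000, 3.0000)
θ=90°: |BD| = 5.8310
θ=90°: circle(B,4.00) ∩ circle(D,8.00): a=-1.2005, h=3.8156
θ=90°:   candidates: C₊=(0.9337,6.8895) cross=22.249; C₋=(-2.9925,0.3458) cross=-22.249
θ=90°:   branch - wants cross < 0 → take C=(-2.9925,0.3458) (cross=-22.249)
θ=90°: ex = (C−B)/|BC| = (-0.7481,-0.6636); ey = (0.6636,-0.7481)
θ=90°: P = B + -3.00·ex + 2.26·ey = (3.7440,3.2999)
θ=247°: B = A + 3.00·(cos247°, sin247°) = (-1.1722, -2.7615)
θ=247°: |BD| = 6.7618
θ=247°: circle(B,4.00) ∩ circle(D,8.00): a=-0.1685, h=3.9965
θ=247°:   candidates: C₊=(-2.9581,0.8177) cross=27.023; C₋=(0.3062,-6.4783) cross=-27.023
θ=247°:   branch - wants cross < 0 → take C=(0.3062,-6.4783) (cross=-27.023)
θ=247°: ex = (C−B)/|BC| = (0.3696,-0.9292); ey = (0.9292,0.3696)
θ=247°: P = B + -3.00·ex + 2.26·ey = (-0.1810,0.8614)

θ=85°: 4.02 2.92
θ=90°: 3.74 3.30
θ=247°: -0.18 0.86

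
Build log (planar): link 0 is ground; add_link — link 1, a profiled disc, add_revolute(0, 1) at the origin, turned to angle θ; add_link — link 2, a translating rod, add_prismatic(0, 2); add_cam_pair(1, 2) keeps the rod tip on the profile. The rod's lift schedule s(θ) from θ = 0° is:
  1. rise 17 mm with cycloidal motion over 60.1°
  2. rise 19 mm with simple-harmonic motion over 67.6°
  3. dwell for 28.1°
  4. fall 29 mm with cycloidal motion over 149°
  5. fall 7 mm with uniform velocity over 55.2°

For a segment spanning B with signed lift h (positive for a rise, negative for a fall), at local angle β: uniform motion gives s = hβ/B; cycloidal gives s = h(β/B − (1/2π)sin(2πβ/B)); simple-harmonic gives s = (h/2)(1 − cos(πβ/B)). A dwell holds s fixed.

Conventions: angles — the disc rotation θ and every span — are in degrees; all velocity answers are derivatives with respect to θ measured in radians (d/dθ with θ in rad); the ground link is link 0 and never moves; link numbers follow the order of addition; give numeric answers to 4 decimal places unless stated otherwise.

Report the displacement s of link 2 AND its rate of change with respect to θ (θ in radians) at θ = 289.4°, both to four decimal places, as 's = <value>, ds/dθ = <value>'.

seg 1 [0°–60.1°] cycloidal, h=17: full span → s += 17 → s = 17.0000
seg 2 [60.1°–127.7°] simple-harmonic, h=19: full span → s += 19 → s = 36.0000
seg 3 [127.7°–155.8°] dwell: s stays 36.0000
seg 4 [155.8°–304.8°] cycloidal, h=-29: θ=289.4° here. β=133.6, B=149. -29·(0.8966 − sin(2π·0.8966)/(2π)) = -28.7937 → s = 7.2063
velocity in seg [155.8°–304.8°] (cycloidal), θ in radians: β = 133.6° = 2.3318 rad, B = 149° = 2.6005 rad; ds/dθ = (h/B)(1 − cos(2πβ/B)) = ((-29)/2.6005)(1 − cos(2π·0.8966)) = -2.269950 mm/rad

s = 7.2063, ds/dθ = -2.2700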